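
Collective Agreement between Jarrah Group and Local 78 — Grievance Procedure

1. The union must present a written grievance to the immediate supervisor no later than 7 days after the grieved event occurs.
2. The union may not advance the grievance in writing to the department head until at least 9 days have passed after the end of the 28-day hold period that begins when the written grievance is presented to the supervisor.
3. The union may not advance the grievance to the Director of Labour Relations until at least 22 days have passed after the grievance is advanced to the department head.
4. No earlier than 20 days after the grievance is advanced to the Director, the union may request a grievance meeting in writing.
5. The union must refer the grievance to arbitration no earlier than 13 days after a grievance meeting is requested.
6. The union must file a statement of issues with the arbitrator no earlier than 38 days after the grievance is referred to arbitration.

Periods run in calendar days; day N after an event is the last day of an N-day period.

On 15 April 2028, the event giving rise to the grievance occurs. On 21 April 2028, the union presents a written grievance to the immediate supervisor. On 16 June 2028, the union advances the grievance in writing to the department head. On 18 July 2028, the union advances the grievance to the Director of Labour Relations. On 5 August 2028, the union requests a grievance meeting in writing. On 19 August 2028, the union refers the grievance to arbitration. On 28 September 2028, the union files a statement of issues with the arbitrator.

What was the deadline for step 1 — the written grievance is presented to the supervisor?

22 April 2028

Step 1 runs from 15 April 2028, when the grieved event occurs. 7 days after 15 April 2028 is 22 April 2028.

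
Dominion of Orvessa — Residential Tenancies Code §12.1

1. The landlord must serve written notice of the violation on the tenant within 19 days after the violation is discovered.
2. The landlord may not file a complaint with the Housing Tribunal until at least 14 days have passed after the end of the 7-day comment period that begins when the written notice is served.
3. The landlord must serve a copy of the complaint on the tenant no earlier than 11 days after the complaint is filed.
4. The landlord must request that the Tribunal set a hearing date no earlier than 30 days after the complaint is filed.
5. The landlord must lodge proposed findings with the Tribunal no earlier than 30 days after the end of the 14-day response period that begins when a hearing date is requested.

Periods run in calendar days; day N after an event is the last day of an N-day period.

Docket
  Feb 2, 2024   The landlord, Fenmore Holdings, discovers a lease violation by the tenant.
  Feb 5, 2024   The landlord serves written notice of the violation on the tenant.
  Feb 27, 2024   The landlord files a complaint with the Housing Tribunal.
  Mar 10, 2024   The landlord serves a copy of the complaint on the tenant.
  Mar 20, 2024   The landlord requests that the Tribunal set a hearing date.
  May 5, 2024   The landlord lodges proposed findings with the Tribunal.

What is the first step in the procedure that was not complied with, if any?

(1) due by Feb 2, 2024 + 19 days = Feb 21, 2024; done Feb 5, 2024 — timely.
(2) permitted from Feb 12, 2024 + 14 days = Feb 26, 2024 onward; done Feb 27, 2024 — permitted.
(3) permitted from Feb 27, 2024 + 11 days = Mar 9, 2024 onward; done Mar 10, 2024 — permitted.
(4) permitted from Feb 27, 2024 + 30 days = Mar 28, 2024 onward; done Mar 20, 2024 — 8 days too early.
Later steps need not be reached.

Step 4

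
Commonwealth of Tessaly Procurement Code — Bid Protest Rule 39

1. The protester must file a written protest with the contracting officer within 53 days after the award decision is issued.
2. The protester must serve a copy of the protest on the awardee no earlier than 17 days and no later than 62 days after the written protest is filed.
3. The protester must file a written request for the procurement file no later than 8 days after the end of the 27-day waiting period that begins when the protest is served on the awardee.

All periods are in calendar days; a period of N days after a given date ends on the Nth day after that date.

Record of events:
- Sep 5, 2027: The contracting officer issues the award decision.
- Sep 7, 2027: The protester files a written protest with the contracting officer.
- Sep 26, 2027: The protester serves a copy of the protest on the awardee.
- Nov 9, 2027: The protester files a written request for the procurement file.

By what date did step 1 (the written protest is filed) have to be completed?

Oct 28, 2027

Step 1 runs from Sep 5, 2027, when the award decision is issued. 53 days after Sep 5, 2027 is Oct 28, 2027.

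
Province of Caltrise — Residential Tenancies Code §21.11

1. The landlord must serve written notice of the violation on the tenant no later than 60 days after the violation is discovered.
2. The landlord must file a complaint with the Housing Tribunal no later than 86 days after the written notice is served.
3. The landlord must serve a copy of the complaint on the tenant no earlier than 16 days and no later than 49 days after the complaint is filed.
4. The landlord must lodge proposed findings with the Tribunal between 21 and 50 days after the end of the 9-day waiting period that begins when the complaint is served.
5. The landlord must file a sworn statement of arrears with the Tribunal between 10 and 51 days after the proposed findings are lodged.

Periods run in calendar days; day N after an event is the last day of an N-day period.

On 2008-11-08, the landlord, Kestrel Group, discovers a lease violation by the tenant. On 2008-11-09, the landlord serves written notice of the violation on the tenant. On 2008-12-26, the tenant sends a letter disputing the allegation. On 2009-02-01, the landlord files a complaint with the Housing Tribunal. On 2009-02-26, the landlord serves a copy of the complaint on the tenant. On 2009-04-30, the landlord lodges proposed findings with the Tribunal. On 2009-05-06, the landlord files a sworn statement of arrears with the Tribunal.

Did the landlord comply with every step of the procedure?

No

Step 1 — counting 60 days from 2008-11-08 (when the violation is discovered) gives a deadline of 2009-01-07; completed 2008-11-09, before the deadline.
Step 2 — counting 86 days from 2008-11-09 (when the written notice is served) gives a deadline of 2009-02-03; 2009-02-01 is within that limit.
Step 3 — 16 and 49 days from 2009-02-01 (when the complaint is filed) are 2009-02-17 and 2009-03-22 respectively; done 2009-02-26 — within the window.
Step 4 — 21 and 50 days from 2009-03-07 (end of the 9-day waiting period, which began when the complaint is served on 2009-02-26) are 2009-03-28 and 2009-04-26 respectively; 2009-04-30 is 4 days past the end of the window.
Later steps need not be reached.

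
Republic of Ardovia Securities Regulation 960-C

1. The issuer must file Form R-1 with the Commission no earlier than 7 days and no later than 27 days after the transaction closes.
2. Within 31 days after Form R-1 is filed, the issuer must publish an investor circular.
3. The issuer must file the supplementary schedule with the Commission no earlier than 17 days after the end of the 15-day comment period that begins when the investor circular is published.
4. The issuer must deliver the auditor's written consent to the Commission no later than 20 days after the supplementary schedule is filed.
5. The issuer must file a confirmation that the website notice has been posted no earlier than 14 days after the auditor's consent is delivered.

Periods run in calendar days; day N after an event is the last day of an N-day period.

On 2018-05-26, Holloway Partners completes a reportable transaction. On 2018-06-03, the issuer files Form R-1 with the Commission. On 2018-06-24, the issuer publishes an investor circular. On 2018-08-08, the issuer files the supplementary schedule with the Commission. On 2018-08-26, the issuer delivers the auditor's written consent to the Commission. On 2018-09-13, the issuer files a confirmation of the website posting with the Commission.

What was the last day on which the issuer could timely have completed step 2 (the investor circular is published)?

Step 2 runs from 2018-06-03, when Form R-1 is filed. 31 days after 2018-06-03 is 2018-07-04.

2018-07-04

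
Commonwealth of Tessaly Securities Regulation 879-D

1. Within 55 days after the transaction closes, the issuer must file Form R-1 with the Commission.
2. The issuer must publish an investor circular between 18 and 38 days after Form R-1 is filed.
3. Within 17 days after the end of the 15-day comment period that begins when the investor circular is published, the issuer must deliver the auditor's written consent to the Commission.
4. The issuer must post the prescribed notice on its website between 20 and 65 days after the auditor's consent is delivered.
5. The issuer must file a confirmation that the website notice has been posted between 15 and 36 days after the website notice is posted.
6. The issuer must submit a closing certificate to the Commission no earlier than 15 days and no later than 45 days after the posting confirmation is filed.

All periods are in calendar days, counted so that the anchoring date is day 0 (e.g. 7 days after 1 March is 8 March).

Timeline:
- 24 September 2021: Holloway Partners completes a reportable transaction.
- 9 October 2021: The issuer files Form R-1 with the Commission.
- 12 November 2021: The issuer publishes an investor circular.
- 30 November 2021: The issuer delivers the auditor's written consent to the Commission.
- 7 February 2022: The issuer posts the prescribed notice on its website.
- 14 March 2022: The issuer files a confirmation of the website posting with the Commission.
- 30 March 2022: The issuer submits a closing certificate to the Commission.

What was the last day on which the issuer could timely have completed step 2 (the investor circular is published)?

Step 2 runs from 9 October 2021, when Form R-1 is filed. The window is 18–38 days after 9 October 2021; it closes on 16 November 2021.

16 November 2021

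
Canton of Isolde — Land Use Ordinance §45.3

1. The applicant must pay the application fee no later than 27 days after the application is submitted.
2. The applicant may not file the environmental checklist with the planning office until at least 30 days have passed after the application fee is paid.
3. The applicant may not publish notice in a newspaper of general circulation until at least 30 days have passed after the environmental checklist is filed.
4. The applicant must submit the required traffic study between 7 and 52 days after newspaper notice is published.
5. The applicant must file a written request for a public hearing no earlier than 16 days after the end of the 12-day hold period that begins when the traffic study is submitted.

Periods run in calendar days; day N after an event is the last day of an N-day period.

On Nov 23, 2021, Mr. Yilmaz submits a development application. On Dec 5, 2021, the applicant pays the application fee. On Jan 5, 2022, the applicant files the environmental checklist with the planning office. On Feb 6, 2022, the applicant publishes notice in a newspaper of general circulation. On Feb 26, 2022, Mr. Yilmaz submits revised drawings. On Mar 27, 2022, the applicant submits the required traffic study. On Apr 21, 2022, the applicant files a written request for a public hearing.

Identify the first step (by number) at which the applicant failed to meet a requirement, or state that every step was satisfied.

(1) due by Nov 23, 2021 + 27 days = Dec 20, 2021; completed Dec 5, 2021, before the deadline.
(2) permitted from Dec 5, 2021 + 30 days = Jan 4, 2022 onward; done Jan 5, 2022, after the minimum wait.
(3) permitted from Jan 5, 2022 + 30 days = Feb 4, 2022 onward; done Feb 6, 2022 — permitted.
(4) the permitted window runs from Feb 6, 2022 + 7 = Feb 13, 2022 to Feb 6, 2022 + 52 = Mar 30, 2022; done Mar 27, 2022, which is between those dates.
(5) permitted from Apr 8, 2022 + 16 days = Apr 24, 2022 onward; Apr 21, 2022 is 3 days before the earliest permitted date.
Later steps need not be reached.

Step 5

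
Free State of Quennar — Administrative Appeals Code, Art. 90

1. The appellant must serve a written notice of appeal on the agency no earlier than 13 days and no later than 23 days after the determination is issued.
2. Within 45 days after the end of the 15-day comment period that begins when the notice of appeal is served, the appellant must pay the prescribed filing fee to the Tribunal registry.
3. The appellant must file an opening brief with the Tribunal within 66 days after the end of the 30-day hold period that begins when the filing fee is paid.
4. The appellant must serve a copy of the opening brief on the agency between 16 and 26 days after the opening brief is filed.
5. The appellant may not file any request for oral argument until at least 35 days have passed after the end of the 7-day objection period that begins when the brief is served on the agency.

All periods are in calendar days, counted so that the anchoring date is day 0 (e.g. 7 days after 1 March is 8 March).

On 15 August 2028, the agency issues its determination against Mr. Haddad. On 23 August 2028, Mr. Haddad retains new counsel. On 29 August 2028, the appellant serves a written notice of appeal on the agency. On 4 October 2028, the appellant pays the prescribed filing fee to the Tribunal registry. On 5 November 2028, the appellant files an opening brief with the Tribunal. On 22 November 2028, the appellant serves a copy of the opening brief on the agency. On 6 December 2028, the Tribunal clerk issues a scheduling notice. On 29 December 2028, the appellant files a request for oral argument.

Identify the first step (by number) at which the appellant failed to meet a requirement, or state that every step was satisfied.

Step 5

(1) the permitted window runs from 15 August 2028 + 13 = 28 August 2028 to 15 August 2028 + 23 = 7 September 2028; 29 August 2028 falls inside that range.
(2) due by 13 September 2028 + 45 days = 28 October 2028; completed 4 October 2028, before the deadline.
(3) due by 3 November 2028 + 66 days = 8 January 2029; 5 November 2028 is within that limit.
(4) the permitted window runs from 5 November 2028 + 16 = 21 November 2028 to 5 November 2028 + 26 = 1 December 2028; done 22 November 2028 — within the window.
(5) permitted from 29 November 2028 + 35 days = 3 January 2029 onward; acted on 29 December 2028, 5 days prematurely.
No need to go further; step 5 was not satisfied.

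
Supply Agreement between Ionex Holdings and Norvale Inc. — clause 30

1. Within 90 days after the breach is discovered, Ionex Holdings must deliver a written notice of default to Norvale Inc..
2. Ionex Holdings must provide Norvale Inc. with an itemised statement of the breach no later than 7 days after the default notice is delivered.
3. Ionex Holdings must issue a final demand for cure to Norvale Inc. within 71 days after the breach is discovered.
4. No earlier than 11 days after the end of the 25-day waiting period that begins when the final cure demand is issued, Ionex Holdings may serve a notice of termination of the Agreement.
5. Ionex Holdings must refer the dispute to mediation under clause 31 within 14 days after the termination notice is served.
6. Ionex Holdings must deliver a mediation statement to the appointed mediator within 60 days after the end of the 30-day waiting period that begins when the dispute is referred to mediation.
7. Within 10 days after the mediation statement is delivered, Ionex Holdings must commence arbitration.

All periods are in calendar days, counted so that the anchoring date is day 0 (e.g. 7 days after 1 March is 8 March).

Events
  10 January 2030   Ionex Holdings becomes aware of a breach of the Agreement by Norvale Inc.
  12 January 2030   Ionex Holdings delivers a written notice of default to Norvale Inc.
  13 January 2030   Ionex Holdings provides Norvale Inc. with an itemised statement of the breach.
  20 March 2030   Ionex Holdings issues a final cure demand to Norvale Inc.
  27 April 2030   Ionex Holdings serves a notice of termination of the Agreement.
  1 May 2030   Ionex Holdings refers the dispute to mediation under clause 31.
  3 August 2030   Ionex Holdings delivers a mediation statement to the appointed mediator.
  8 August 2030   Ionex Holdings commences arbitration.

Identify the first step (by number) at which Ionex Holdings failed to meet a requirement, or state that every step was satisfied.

Step 1: 90 days after 10 January 2030 (when the breach is discovered) is 10 April 2030; 12 January 2030 is within that limit.
Step 2: 7 days after 12 January 2030 (when the default notice is delivered) is 19 January 2030; completed 13 January 2030, before the deadline.
Step 3: 71 days after 10 January 2030 (when the breach is discovered) is 22 March 2030; 20 March 2030 is within that limit.
Step 4: the earliest permitted date is 11 days after 14 April 2030 (end of the 25-day waiting period, which began when the final cure demand is issued on 20 March 2030), i.e. 25 April 2030; done 27 April 2030, after the minimum wait.
Step 5: 14 days after 27 April 2030 (when the termination notice is served) is 11 May 2030; done 1 May 2030 — timely.
Step 6: 60 days after 31 May 2030 (end of the 30-day waiting period, which began when the dispute is referred to mediation on 1 May 2030) is 30 July 2030; 3 August 2030 misses that deadline by 4 days.
The procedure was therefore not followed at step 6.

Step 6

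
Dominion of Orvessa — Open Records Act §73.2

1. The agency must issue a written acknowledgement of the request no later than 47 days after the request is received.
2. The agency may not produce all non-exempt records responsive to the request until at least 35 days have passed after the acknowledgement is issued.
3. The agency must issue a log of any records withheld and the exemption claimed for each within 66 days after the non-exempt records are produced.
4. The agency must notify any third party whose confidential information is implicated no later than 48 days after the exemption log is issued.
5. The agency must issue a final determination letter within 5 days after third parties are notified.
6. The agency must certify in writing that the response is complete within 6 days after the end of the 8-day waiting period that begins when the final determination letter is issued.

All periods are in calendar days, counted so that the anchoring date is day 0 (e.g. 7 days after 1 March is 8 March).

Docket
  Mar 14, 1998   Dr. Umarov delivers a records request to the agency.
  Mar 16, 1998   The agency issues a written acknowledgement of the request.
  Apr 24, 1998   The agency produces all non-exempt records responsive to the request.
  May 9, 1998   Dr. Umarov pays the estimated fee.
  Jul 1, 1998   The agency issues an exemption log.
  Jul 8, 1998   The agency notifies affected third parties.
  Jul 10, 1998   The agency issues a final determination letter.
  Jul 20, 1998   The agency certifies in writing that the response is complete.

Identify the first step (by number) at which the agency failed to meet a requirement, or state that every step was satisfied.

Step 3

Step 1: 47 days after Mar 14, 1998 (when the request is received) is Apr 30, 1998; done Mar 16, 1998 — timely.
Step 2: the earliest permitted date is 35 days after Mar 16, 1998 (when the acknowledgement is issued), i.e. Apr 20, 1998; done Apr 24, 1998, after the minimum wait.
Step 3: 66 days after Apr 24, 1998 (when the non-exempt records are produced) is Jun 29, 1998; Jul 1, 1998 misses that deadline by 2 days.
No need to go further; step 3 was not satisfied.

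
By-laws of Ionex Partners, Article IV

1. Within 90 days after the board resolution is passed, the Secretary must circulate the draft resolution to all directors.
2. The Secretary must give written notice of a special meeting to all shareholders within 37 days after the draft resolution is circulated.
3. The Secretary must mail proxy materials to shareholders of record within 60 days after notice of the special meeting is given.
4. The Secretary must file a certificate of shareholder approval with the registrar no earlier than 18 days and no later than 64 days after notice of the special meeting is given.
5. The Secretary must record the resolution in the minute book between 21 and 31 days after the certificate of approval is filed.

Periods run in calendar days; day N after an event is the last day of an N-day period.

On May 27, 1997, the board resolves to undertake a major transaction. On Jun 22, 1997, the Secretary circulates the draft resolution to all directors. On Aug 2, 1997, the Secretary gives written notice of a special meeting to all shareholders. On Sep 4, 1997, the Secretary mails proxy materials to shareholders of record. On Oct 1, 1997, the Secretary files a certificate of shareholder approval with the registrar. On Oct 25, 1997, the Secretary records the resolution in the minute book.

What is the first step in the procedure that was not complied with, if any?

Step 1: 90 days after May 27, 1997 (when the board resolution is passed) is Aug 25, 1997; Jun 22, 1997 is within that limit.
Step 2: 37 days after Jun 22, 1997 (when the draft resolution is circulated) is Jul 29, 1997; done Aug 2, 1997 — 4 days late.

Step 2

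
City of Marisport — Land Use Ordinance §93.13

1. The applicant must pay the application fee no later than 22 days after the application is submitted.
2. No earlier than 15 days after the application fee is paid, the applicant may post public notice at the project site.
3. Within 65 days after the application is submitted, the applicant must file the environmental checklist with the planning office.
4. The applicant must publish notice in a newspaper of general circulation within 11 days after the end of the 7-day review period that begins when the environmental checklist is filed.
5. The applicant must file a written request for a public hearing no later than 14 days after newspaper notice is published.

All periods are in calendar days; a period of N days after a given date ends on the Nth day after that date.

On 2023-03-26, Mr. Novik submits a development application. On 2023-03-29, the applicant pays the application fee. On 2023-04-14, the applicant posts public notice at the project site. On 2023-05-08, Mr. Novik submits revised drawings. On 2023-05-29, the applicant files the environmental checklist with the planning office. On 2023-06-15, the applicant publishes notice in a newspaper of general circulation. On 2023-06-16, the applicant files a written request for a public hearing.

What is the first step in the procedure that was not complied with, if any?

None — every step was satisfied

(1) due by 2023-03-26 + 22 days = 2023-04-17; 2023-03-29 is within that limit.
(2) permitted from 2023-03-29 + 15 days = 2023-04-13 onward; done 2023-04-14 — permitted.
(3) due by 2023-03-26 + 65 days = 2023-05-30; completed 2023-05-29, before the deadline.
(4) due by 2023-06-05 + 11 days = 2023-06-16; completed 2023-06-15, before the deadline.
(5) due by 2023-06-15 + 14 days = 2023-06-29; 2023-06-16 is within that limit.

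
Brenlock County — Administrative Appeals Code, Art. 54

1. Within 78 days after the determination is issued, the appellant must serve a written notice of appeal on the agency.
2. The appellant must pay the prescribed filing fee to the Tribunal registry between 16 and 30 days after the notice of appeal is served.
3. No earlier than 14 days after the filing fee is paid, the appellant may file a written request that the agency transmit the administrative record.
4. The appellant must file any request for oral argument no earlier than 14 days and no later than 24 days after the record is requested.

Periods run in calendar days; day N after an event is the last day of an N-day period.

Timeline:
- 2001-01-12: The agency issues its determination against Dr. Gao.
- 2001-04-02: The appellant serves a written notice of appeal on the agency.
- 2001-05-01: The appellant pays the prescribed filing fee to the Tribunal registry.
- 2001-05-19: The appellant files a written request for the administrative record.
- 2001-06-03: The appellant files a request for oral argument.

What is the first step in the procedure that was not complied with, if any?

Step 1

Step 1 — counting 78 days from 2001-01-12 (when the determination is issued) gives a deadline of 2001-03-31; not done until 2001-04-02, 2 days after the deadline.
The analysis stops there.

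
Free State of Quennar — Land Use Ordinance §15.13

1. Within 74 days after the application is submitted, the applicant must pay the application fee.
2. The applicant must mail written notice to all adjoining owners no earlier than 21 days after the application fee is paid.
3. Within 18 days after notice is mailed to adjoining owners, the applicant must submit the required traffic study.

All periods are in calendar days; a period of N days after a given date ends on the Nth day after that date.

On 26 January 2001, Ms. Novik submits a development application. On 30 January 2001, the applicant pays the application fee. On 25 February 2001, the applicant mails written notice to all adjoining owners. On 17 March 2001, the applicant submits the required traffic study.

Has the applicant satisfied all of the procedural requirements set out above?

No

Step 1: 74 days after 26 January 2001 (when the application is submitted) is 10 April 2001; 30 January 2001 is within that limit.
Step 2: the earliest permitted date is 21 days after 30 January 2001 (when the application fee is paid), i.e. 20 February 2001; done 25 February 2001, after the minimum wait.
Step 3: 18 days after 25 February 2001 (when notice is mailed to adjoining owners) is 15 March 2001; done 17 March 2001 — 2 days late.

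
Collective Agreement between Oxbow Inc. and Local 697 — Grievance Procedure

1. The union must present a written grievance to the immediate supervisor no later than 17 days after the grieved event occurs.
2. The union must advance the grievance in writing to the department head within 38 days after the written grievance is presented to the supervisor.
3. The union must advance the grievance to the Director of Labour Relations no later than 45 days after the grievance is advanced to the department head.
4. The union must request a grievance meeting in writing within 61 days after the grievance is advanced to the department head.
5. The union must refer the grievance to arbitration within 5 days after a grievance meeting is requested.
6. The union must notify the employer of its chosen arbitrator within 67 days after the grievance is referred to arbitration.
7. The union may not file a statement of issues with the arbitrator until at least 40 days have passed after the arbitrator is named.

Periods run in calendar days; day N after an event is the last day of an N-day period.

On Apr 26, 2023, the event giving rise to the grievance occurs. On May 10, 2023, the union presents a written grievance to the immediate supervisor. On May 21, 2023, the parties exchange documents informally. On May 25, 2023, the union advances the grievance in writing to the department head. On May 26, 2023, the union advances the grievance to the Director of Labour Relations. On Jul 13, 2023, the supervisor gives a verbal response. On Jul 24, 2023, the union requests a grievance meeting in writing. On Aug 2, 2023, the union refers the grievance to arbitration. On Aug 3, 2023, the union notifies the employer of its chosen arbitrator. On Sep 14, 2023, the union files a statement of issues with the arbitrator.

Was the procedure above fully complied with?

Step 1: 17 days after Apr 26, 2023 (when the grieved event occurs) is May 13, 2023; May 10, 2023 is within that limit.
Step 2: 38 days after May 10, 2023 (when the written grievance is presented to the supervisor) is Jun 17, 2023; May 25, 2023 is within that limit.
Step 3: 45 days after May 25, 2023 (when the grievance is advanced to the department head) is Jul 9, 2023; completed May 26, 2023, before the deadline.
Step 4: 61 days after May 25, 2023 (when the grievance is advanced to the department head) is Jul 25, 2023; Jul 24, 2023 is within that limit.
Step 5: 5 days after Jul 24, 2023 (when a grievance meeting is requested) is Jul 29, 2023; done Aug 2, 2023 — 4 days late.
Later steps need not be reached.

No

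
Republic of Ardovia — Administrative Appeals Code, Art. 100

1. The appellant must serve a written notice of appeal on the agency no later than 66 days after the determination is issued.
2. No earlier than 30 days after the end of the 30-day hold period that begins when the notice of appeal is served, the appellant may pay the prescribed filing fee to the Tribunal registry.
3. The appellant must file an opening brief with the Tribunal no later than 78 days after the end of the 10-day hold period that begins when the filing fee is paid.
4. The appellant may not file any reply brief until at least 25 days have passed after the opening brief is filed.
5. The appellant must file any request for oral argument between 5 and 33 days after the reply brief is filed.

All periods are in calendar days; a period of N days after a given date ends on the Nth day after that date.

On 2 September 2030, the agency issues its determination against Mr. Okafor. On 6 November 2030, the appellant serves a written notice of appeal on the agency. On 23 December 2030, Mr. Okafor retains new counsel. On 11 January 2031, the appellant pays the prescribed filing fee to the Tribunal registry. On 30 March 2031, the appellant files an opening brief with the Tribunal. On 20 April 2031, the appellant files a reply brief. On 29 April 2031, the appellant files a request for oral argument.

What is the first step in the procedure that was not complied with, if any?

(1) due by 2 September 2030 + 66 days = 7 November 2030; completed 6 November 2030, before the deadline.
(2) permitted from 6 December 2030 + 30 days = 5 January 2031 onward; done 11 January 2031 — permitted.
(3) due by 21 January 2031 + 78 days = 9 April 2031; done 30 March 2031 — timely.
(4) permitted from 30 March 2031 + 25 days = 24 April 2031 onward; acted on 20 April 2031, 4 days prematurely.

Step 4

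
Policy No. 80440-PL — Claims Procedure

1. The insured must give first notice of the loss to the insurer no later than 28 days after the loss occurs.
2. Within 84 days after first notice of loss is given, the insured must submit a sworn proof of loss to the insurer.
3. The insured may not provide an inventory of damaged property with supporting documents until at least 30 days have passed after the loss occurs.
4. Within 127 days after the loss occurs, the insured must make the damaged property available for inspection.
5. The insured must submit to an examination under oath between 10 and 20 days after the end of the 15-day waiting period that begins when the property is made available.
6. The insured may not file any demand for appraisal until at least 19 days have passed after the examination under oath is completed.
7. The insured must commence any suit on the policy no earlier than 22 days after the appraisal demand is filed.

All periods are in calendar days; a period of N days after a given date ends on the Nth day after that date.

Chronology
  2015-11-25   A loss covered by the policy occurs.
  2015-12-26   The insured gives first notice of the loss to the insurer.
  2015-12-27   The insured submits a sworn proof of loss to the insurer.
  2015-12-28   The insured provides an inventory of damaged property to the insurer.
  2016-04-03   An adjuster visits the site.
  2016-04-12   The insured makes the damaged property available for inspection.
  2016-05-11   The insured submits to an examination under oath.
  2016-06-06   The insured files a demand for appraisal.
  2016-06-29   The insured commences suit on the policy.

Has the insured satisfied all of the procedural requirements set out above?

No

(1) due by 2015-11-25 + 28 days = 2015-12-23; not done until 2015-12-26, 3 days after the deadline.
That is the first point of non-compliance.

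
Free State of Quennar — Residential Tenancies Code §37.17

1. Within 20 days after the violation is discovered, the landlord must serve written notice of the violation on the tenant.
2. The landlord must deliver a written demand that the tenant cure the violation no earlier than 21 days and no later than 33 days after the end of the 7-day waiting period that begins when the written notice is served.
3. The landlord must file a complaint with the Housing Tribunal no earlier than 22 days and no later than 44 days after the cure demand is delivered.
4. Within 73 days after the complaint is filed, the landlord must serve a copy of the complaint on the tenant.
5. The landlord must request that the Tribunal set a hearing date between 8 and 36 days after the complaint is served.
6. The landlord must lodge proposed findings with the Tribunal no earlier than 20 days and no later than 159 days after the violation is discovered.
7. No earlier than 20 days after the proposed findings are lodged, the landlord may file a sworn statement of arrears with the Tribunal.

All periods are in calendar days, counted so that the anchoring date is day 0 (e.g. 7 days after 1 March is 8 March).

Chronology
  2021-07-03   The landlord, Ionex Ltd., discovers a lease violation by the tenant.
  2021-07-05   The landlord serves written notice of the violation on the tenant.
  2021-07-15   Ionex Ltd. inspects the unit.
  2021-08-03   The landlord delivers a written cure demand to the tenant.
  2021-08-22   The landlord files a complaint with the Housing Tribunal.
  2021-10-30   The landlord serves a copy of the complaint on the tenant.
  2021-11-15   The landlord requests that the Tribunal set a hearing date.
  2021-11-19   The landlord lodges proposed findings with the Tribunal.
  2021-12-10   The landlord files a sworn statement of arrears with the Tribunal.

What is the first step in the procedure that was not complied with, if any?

Step 3

(1) due by 2021-07-03 + 20 days = 2021-07-23; 2021-07-05 is within that limit.
(2) the permitted window runs from 2021-07-12 + 21 = 2021-08-02 to 2021-07-12 + 33 = 2021-08-14; done 2021-08-03 — within the window.
(3) the permitted window runs from 2021-08-03 + 22 = 2021-08-25 to 2021-08-03 + 44 = 2021-09-16; done 2021-08-22 — 3 days before the window opened.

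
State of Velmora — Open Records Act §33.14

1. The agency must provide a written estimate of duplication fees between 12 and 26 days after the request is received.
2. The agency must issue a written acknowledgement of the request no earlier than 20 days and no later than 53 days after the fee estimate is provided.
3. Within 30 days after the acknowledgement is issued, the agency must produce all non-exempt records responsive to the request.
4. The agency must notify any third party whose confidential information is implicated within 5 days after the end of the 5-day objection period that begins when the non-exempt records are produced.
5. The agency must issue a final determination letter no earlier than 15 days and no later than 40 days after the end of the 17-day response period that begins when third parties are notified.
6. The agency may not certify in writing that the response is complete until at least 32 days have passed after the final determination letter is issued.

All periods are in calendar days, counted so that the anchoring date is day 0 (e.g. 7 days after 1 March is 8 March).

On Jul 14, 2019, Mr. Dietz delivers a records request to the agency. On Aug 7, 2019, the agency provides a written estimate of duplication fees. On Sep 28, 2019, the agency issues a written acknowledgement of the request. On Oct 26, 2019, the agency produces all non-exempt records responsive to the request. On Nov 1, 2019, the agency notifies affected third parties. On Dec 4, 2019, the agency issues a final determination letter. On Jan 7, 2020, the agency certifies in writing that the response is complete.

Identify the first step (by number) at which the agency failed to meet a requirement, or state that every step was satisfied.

Step 1: the window is 12–26 days after Jul 14, 2019 (when the request is received), so Jul 26, 2019 through Aug 9, 2019; done Aug 7, 2019, which is between those dates.
Step 2: the window is 20–53 days after Aug 7, 2019 (when the fee estimate is provided), so Aug 27, 2019 through Sep 29, 2019; done Sep 28, 2019, which is between those dates.
Step 3: 30 days after Sep 28, 2019 (when the acknowledgement is issued) is Oct 28, 2019; Oct 26, 2019 is within that limit.
Step 4: 5 days after Oct 31, 2019 (end of the 5-day objection period, which began when the non-exempt records are produced on Oct 26, 2019) is Nov 5, 2019; done Nov 1, 2019 — timely.
Step 5: the window is 15–40 days after Nov 18, 2019 (end of the 17-day response period, which began when third parties are notified on Nov 1, 2019), so Dec 3, 2019 through Dec 28, 2019; Dec 4, 2019 falls inside that range.
Step 6: the earliest permitted date is 32 days after Dec 4, 2019 (when the final determination letter is issued), i.e. Jan 5, 2020; done Jan 7, 2020 — permitted.

None — every step was satisfied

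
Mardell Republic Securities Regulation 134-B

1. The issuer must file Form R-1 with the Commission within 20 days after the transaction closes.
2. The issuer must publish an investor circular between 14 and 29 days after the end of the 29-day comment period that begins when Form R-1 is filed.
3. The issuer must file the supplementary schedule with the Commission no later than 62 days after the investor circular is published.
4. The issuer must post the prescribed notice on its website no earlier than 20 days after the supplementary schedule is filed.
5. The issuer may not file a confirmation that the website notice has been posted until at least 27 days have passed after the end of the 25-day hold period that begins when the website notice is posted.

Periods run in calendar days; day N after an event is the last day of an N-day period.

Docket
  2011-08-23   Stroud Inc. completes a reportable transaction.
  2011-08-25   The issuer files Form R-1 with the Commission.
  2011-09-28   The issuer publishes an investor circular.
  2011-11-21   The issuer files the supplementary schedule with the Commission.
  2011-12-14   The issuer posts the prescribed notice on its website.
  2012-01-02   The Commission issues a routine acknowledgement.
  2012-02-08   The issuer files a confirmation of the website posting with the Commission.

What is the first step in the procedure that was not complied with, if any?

Step 2

Step 1 — counting 20 days from 2011-08-23 (when the transaction closes) gives a deadline of 2011-09-12; completed 2011-08-25, before the deadline.
Step 2 — 14 and 29 days from 2011-09-23 (end of the 29-day comment period, which began when Form R-1 is filed on 2011-08-25) are 2011-10-07 and 2011-10-22 respectively; 2011-09-28 is 9 days too early.
No need to go further; step 2 was not satisfied.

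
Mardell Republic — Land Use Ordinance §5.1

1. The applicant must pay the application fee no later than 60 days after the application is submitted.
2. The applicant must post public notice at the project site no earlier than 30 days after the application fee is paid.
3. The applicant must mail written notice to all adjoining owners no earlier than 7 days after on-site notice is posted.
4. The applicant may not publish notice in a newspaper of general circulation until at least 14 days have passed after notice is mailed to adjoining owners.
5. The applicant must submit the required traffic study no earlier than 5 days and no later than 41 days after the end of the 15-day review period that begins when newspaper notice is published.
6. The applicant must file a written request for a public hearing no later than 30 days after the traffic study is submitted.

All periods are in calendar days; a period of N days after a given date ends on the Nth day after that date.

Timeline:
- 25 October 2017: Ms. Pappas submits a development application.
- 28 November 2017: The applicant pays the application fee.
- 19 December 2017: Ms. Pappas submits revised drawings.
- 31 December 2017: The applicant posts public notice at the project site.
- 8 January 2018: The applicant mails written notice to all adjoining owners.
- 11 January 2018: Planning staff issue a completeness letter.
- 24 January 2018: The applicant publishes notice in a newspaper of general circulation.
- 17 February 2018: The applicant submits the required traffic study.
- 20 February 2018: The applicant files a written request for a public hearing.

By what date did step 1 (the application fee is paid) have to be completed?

Step 1 runs from 25 October 2017, when the application is submitted. 60 days after 25 October 2017 is 24 December 2017.

24 December 2017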